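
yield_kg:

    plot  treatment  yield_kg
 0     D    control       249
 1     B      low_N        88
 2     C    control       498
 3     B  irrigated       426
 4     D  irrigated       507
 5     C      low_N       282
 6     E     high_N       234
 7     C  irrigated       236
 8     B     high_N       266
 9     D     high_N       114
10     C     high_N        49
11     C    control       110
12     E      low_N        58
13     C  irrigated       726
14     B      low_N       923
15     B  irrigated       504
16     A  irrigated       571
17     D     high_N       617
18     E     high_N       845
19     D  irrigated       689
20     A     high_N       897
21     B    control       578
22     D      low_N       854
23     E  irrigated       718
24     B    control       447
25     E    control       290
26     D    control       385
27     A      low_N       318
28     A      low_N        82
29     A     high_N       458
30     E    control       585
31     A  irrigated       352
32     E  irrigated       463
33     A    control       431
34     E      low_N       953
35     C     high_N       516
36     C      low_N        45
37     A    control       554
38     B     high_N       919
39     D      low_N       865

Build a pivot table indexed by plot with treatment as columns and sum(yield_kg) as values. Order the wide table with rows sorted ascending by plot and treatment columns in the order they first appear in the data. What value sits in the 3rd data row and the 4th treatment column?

With rows sorted ascending by plot, row 3 is plot=C. treatment columns in first-appearance order: control, low_N, irrigated, high_N; column 4 is high_N.
Long rows with plot=C, treatment=high_N: 49 + 516 = 565.

565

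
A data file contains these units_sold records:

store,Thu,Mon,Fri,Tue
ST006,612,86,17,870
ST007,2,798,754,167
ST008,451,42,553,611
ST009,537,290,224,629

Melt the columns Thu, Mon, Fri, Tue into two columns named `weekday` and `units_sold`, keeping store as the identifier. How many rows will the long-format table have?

4 store values × 4 melted columns = 16 rows.

16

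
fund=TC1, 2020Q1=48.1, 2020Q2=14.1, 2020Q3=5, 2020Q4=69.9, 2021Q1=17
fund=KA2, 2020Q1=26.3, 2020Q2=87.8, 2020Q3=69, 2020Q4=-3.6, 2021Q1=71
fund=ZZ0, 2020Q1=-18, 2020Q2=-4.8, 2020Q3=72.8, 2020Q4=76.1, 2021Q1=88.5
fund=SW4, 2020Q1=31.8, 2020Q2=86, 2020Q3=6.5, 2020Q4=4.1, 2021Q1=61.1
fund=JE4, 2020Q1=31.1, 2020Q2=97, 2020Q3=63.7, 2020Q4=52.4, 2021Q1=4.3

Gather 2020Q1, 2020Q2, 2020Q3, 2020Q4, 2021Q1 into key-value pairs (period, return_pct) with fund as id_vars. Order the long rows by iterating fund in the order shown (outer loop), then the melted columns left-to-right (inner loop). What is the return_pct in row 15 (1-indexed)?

25 rows total (5 × 5). Row 15: index ⌊(15-1)/5⌋ = 2 into fund → ZZ0; (15-1) mod 5 = 4 into the melted columns → 2021Q1.
So row 15 is (ZZ0, 2021Q1, 88.5); return_pct = 88.5.

88.5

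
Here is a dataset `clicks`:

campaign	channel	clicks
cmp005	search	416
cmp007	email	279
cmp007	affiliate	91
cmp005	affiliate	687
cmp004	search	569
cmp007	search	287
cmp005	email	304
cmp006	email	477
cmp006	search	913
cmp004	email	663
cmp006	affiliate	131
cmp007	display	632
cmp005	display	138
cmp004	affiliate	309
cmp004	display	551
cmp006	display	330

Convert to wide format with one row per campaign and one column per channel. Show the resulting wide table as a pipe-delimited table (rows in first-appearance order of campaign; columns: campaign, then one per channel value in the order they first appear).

| campaign | search | email | affiliate | display |
| cmp005 | 416 | 304 | 687 | 138 |
| cmp007 | 287 | 279 | 91 | 632 |
| cmp004 | 569 | 663 | 309 | 551 |
| cmp006 | 913 | 477 | 131 | 330 |

Columns: campaign plus the 4 distinct channel values (search, email, affiliate, display).
For example, row cmp005 column search takes clicks=416 from the long row (cmp005, search).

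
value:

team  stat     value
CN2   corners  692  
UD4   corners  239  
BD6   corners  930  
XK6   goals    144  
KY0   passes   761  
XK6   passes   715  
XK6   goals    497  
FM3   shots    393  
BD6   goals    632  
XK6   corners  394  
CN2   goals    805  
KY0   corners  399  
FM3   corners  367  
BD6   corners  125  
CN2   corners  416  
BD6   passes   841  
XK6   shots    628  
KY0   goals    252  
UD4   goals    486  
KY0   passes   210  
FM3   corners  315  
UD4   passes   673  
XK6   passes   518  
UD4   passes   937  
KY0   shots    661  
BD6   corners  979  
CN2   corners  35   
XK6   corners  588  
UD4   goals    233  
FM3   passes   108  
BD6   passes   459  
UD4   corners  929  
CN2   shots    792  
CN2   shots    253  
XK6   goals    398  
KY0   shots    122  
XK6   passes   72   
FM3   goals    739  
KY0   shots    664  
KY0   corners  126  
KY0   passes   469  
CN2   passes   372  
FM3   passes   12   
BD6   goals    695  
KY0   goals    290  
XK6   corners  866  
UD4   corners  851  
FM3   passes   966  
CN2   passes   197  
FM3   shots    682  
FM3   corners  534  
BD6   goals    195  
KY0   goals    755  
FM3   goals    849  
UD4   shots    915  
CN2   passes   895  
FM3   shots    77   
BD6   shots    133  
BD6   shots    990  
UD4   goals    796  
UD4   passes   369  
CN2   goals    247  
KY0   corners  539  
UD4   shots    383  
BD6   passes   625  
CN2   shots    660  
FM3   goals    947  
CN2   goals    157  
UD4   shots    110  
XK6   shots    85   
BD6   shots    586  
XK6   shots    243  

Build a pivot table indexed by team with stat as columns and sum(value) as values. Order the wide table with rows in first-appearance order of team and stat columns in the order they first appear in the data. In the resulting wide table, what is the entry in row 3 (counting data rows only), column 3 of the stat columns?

1925

With rows in first-appearance order of team, row 3 is team=BD6. stat columns in first-appearance order: corners, goals, passes, shots; column 3 is passes.
Long rows with team=BD6, stat=passes: 841 + 459 + 625 = 1925.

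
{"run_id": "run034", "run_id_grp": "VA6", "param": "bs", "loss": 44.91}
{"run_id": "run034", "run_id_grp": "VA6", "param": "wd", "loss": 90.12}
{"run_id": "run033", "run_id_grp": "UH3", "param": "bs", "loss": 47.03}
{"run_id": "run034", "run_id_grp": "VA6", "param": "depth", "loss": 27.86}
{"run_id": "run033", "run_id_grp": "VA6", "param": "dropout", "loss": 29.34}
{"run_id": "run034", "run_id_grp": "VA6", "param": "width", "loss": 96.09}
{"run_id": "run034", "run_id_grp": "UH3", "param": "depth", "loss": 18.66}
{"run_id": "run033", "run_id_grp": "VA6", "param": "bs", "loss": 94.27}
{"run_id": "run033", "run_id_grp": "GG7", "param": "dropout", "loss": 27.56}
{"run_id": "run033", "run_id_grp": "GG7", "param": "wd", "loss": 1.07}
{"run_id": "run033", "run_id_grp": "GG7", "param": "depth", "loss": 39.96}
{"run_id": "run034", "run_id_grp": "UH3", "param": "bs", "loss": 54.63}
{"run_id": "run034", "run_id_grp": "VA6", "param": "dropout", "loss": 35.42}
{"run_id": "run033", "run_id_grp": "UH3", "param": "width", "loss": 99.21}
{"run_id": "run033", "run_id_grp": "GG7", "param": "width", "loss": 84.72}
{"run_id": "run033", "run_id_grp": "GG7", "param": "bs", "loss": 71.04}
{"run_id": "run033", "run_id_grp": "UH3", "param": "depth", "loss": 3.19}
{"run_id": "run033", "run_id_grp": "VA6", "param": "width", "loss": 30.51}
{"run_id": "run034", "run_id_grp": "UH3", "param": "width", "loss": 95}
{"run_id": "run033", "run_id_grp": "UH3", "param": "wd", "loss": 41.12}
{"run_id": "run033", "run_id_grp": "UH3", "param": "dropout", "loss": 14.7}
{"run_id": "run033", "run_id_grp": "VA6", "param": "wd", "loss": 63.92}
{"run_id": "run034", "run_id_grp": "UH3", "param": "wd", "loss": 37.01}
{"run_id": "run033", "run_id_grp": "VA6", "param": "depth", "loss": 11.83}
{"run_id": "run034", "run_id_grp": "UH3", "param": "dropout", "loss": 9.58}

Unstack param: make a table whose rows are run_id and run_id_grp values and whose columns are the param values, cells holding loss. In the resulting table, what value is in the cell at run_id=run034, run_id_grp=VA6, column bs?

44.91

Wide layout: rows indexed by run_id and run_id_grp, columns are the 5 distinct param values (bs, wd, depth, dropout, width).
Cell (run_id=run034, run_id_grp=VA6, param=bs) draws from the long row where run_id=run034, run_id_grp=VA6 and param=bs, which has loss=44.91.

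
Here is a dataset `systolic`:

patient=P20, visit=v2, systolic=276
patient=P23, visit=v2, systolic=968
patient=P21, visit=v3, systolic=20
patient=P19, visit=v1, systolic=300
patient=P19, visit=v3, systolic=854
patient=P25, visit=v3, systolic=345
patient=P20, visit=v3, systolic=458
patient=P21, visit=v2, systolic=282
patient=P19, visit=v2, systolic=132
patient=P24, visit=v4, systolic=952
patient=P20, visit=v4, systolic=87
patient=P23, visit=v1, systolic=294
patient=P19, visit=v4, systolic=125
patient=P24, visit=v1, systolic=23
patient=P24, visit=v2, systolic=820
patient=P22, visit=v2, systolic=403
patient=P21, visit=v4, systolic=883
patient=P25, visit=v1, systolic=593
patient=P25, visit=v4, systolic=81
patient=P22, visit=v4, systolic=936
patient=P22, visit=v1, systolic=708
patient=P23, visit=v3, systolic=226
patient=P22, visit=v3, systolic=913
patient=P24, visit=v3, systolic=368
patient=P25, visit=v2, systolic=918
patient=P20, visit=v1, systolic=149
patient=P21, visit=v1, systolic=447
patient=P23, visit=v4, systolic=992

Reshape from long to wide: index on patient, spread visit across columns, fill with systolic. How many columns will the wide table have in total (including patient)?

1 column for patient plus 4 distinct visit values → 5 columns.

5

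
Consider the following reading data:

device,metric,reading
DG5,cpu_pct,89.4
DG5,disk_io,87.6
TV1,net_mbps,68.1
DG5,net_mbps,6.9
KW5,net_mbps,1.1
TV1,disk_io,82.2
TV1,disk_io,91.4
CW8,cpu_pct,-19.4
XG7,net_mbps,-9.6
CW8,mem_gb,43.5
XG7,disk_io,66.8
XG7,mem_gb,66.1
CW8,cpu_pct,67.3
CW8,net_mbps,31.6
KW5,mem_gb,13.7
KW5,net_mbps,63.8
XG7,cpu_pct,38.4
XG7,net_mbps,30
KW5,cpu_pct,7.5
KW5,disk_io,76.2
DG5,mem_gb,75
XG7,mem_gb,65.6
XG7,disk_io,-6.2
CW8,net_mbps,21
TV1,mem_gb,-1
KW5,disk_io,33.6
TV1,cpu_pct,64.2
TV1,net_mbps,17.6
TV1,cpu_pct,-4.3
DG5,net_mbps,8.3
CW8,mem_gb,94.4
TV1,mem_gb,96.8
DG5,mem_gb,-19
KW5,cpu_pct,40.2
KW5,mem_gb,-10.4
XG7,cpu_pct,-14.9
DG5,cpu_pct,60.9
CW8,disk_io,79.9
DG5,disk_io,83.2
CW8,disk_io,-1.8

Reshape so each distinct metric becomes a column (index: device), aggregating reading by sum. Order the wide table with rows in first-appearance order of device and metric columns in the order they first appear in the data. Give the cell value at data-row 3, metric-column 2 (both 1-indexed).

With rows in first-appearance order of device, row 3 is device=KW5. metric columns in first-appearance order: cpu_pct, disk_io, net_mbps, mem_gb; column 2 is disk_io.
Long rows with device=KW5, metric=disk_io: 76.2 + 33.6 = 109.8.

109.8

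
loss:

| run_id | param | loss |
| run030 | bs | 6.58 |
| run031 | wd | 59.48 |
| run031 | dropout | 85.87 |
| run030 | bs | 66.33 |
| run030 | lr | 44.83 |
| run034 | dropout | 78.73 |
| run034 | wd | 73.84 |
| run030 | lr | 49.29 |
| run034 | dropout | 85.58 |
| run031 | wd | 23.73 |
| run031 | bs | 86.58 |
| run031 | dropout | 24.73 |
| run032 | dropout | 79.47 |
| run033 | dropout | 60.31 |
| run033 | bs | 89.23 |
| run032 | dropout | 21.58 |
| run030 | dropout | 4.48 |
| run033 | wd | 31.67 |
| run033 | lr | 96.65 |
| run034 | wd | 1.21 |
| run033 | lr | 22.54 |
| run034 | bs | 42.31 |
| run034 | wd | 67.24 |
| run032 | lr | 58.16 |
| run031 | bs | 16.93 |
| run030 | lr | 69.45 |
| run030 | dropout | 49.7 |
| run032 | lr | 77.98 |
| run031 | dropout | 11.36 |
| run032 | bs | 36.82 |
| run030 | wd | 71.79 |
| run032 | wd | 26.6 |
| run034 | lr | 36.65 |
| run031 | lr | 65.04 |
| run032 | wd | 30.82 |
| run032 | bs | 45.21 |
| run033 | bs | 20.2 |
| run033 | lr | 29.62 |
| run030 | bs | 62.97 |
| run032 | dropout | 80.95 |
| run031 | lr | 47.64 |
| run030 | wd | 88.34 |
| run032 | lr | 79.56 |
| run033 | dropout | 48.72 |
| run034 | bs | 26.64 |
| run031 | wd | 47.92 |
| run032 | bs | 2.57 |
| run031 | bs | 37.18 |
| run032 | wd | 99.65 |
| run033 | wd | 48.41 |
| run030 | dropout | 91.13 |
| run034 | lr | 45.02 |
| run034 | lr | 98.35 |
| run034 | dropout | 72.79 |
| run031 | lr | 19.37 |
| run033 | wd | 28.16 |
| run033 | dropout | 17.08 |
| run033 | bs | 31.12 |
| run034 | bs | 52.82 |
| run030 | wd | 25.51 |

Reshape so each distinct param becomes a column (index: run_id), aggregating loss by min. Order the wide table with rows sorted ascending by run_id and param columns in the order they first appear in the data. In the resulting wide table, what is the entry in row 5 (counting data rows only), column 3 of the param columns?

72.79

With rows sorted ascending by run_id, row 5 is run_id=run034. param columns in first-appearance order: bs, wd, dropout, lr; column 3 is dropout.
Long rows with run_id=run034, param=dropout: min(78.73, 85.58, 72.79) = 72.79.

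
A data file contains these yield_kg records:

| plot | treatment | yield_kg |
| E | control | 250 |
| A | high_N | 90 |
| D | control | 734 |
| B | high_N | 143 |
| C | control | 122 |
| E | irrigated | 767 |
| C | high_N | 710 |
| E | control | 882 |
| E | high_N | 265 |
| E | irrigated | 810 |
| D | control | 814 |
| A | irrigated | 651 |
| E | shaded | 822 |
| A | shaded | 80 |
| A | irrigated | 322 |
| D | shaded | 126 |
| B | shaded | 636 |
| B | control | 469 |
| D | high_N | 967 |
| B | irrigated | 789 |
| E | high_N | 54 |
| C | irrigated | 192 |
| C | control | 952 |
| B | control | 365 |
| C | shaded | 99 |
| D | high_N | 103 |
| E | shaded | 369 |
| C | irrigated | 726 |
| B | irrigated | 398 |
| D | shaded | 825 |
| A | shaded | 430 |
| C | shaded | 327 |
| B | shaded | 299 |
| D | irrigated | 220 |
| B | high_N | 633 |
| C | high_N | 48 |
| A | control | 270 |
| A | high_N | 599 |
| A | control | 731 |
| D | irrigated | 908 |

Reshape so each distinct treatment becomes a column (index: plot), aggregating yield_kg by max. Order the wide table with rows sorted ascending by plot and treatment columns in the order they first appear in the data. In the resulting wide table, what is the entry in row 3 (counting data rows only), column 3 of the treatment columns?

With rows sorted ascending by plot, row 3 is plot=C. treatment columns in first-appearance order: control, high_N, irrigated, shaded; column 3 is irrigated.
Long rows with plot=C, treatment=irrigated: max(192, 726) = 726.

726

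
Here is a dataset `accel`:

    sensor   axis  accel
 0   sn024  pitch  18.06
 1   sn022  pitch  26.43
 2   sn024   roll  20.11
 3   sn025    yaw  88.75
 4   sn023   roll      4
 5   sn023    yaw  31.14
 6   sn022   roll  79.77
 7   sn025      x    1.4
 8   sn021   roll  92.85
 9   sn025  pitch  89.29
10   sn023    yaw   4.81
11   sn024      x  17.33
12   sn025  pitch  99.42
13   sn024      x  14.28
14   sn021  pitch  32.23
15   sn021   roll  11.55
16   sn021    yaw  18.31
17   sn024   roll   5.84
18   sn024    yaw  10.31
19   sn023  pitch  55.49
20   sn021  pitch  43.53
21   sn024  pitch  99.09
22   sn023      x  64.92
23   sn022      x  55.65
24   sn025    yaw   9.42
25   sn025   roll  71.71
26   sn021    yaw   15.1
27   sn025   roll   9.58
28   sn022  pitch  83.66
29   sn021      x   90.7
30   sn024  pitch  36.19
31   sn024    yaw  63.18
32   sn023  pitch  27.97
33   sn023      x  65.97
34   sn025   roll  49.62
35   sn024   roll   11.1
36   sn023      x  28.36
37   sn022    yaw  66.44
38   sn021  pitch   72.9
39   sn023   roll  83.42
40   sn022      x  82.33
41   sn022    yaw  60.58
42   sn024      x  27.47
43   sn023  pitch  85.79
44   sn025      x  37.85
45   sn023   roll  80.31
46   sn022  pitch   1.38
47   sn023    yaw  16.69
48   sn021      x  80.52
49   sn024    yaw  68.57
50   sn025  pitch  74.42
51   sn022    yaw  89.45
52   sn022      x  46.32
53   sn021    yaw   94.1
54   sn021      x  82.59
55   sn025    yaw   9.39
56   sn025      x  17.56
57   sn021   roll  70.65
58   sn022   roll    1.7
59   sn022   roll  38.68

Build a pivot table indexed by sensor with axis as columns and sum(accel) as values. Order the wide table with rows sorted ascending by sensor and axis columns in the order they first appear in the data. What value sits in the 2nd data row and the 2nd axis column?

120.15

With rows sorted ascending by sensor, row 2 is sensor=sn022. axis columns in first-appearance order: pitch, roll, yaw, x; column 2 is roll.
Long rows with sensor=sn022, axis=roll: 79.77 + 1.7 + 38.68 = 120.15.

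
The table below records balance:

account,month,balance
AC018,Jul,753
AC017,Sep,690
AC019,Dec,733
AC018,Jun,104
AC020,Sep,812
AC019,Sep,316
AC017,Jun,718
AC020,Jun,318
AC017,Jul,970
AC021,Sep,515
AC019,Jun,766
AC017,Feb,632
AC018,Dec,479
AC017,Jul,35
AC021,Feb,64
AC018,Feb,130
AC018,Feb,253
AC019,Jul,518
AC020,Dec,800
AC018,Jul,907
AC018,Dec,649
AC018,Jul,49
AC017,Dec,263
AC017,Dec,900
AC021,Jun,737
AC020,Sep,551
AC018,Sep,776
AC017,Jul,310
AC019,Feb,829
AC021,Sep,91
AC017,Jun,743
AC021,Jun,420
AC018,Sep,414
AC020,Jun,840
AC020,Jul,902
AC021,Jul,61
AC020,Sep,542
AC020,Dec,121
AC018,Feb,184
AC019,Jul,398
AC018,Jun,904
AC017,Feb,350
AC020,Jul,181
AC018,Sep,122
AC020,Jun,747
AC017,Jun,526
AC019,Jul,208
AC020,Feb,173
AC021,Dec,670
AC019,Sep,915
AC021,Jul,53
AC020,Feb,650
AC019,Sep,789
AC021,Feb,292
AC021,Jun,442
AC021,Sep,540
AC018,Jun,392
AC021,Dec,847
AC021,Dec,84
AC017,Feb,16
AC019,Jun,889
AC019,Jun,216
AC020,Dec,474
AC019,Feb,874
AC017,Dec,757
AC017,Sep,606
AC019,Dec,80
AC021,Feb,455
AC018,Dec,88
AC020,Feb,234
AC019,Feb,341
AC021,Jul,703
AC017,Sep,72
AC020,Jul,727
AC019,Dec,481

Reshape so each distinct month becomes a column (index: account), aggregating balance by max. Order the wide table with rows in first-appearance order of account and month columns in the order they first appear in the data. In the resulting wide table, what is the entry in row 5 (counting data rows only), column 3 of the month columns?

With rows in first-appearance order of account, row 5 is account=AC021. month columns in first-appearance order: Jul, Sep, Dec, Jun, Feb; column 3 is Dec.
Long rows with account=AC021, month=Dec: max(670, 847, 84) = 847.

847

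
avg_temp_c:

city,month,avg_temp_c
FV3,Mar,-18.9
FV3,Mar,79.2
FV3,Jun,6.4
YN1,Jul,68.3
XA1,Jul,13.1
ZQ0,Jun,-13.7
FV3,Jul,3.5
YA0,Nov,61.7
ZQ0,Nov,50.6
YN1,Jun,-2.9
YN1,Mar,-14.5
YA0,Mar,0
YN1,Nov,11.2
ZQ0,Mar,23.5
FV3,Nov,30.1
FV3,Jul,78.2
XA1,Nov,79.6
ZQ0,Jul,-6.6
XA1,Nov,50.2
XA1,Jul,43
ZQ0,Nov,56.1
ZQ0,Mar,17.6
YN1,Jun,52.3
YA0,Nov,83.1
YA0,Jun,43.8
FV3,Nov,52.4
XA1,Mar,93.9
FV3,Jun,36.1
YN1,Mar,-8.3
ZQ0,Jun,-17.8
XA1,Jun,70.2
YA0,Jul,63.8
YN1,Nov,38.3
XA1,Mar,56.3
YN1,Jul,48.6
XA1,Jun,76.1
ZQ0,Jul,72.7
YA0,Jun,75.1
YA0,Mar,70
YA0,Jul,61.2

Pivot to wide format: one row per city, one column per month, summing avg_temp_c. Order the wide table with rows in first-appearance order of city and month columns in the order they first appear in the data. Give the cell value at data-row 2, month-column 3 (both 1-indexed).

With rows in first-appearance order of city, row 2 is city=YN1. month columns in first-appearance order: Mar, Jun, Jul, Nov; column 3 is Jul.
Long rows with city=YN1, month=Jul: 68.3 + 48.6 = 116.9.

116.9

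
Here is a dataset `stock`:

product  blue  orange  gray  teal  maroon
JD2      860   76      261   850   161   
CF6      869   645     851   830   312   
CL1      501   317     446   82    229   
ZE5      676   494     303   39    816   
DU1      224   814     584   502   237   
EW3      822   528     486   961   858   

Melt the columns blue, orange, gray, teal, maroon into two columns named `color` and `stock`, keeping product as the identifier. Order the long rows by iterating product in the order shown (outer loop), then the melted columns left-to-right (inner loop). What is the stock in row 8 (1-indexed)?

851

30 rows total (6 × 5). Row 8: index ⌊(8-1)/5⌋ = 1 into product → CF6; (8-1) mod 5 = 2 into the melted columns → gray.
So row 8 is (CF6, gray, 851); stock = 851.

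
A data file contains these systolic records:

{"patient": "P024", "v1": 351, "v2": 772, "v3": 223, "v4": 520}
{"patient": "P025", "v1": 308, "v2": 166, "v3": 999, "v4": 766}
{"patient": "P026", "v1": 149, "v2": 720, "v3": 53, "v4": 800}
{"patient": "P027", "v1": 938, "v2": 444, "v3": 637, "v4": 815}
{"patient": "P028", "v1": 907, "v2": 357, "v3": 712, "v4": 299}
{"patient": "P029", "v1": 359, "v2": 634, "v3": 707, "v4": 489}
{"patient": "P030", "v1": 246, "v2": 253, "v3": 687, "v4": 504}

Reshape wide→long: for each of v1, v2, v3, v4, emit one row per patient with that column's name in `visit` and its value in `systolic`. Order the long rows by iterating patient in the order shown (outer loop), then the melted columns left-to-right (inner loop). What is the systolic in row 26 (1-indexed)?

253

28 rows total (7 × 4). Row 26: index ⌊(26-1)/4⌋ = 6 into patient → P030; (26-1) mod 4 = 1 into the melted columns → v2.
So row 26 is (P030, v2, 253); systolic = 253.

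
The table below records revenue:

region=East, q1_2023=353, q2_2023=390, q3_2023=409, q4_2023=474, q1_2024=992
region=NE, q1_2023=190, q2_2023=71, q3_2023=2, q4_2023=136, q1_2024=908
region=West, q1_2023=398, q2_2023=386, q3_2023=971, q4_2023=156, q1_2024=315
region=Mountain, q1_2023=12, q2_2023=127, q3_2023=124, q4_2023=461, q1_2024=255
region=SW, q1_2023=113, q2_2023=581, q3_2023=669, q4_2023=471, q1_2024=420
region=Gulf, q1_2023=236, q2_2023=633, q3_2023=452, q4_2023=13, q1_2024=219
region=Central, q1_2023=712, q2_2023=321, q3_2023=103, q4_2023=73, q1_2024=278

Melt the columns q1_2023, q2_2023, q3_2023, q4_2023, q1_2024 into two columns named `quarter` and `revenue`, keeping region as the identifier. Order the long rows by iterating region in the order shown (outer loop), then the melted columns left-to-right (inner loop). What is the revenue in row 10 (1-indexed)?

35 rows total (7 × 5). Row 10: index ⌊(10-1)/5⌋ = 1 into region → NE; (10-1) mod 5 = 4 into the melted columns → q1_2024.
So row 10 is (NE, q1_2024, 908); revenue = 908.

908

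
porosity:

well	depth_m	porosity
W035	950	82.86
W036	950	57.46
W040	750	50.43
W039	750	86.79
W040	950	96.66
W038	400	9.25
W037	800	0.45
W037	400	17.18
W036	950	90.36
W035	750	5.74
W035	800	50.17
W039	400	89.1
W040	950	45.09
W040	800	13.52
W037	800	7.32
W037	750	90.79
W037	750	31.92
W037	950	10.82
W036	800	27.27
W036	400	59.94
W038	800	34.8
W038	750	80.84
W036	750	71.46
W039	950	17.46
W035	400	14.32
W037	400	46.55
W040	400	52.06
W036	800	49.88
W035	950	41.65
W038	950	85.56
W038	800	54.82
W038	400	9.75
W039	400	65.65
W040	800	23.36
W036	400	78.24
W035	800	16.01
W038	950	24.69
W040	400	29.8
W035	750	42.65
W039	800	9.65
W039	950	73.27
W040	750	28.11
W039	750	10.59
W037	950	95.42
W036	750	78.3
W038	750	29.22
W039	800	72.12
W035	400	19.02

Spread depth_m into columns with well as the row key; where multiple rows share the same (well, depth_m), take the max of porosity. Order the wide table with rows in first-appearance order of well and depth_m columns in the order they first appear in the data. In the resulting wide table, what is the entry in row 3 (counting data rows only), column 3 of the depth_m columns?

With rows in first-appearance order of well, row 3 is well=W040. depth_m columns in first-appearance order: 950, 750, 400, 800; column 3 is 400.
Long rows with well=W040, depth_m=400: max(52.06, 29.8) = 52.06.

52.06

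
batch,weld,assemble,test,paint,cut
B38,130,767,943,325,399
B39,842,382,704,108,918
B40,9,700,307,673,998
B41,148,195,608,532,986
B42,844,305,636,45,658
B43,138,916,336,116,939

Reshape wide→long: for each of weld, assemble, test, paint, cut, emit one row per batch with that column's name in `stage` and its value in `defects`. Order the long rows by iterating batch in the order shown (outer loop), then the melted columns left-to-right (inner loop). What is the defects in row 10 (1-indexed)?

30 rows total (6 × 5). Row 10: index ⌊(10-1)/5⌋ = 1 into batch → B39; (10-1) mod 5 = 4 into the melted columns → cut.
So row 10 is (B39, cut, 918); defects = 918.

918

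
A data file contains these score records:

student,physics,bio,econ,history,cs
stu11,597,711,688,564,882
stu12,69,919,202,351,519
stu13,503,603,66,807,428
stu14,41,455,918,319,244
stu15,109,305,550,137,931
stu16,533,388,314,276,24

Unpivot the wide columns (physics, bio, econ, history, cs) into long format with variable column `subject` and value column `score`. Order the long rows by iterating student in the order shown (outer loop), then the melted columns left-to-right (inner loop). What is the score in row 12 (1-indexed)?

603

30 rows total (6 × 5). Row 12: index ⌊(12-1)/5⌋ = 2 into student → stu13; (12-1) mod 5 = 1 into the melted columns → bio.
So row 12 is (stu13, bio, 603); score = 603.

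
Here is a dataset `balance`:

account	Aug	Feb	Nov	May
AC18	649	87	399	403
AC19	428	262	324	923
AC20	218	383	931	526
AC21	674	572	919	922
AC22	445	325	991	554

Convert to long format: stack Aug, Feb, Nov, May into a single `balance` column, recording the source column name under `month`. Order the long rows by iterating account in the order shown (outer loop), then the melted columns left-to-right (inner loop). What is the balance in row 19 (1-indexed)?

20 rows total (5 × 4). Row 19: index ⌊(19-1)/4⌋ = 4 into account → AC22; (19-1) mod 4 = 2 into the melted columns → Nov.
So row 19 is (AC22, Nov, 991); balance = 991.

991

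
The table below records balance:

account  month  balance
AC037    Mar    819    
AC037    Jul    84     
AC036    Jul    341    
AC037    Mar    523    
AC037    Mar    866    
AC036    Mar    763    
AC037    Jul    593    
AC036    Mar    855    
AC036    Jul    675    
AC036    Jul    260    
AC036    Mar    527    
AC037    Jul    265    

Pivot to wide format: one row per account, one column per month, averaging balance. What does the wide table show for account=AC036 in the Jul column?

425.33

Rows with account=AC036 and month=Jul: balance values are 341, 675, 260.
(341 + 675 + 260) / 3 = 425.33.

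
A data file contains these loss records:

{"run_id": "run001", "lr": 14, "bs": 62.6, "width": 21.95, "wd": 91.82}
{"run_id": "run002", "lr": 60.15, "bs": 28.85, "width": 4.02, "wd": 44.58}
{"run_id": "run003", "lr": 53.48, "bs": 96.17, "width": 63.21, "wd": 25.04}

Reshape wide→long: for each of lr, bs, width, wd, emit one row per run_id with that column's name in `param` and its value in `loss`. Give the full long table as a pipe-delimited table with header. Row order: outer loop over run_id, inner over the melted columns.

| run_id | param | loss |
| run001 | lr | 14 |
| run001 | bs | 62.6 |
| run001 | width | 21.95 |
| run001 | wd | 91.82 |
| run002 | lr | 60.15 |
| run002 | bs | 28.85 |
| run002 | width | 4.02 |
| run002 | wd | 44.58 |
| run003 | lr | 53.48 |
| run003 | bs | 96.17 |
| run003 | width | 63.21 |
| run003 | wd | 25.04 |

Each (run_id, column) pair becomes one row: 3 × 4 = 12 rows.
For example, (run001, lr) → loss=14.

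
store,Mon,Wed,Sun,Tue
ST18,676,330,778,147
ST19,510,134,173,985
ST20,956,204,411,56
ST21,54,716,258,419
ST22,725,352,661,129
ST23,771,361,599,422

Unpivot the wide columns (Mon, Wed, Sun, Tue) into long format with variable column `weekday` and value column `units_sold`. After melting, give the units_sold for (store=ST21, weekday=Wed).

Unpivoting turns each (store, wide-column) pair into one long row.
The wide cell at row ST21, column Wed holds 716, so the long row (ST21, Wed) has units_sold=716.

716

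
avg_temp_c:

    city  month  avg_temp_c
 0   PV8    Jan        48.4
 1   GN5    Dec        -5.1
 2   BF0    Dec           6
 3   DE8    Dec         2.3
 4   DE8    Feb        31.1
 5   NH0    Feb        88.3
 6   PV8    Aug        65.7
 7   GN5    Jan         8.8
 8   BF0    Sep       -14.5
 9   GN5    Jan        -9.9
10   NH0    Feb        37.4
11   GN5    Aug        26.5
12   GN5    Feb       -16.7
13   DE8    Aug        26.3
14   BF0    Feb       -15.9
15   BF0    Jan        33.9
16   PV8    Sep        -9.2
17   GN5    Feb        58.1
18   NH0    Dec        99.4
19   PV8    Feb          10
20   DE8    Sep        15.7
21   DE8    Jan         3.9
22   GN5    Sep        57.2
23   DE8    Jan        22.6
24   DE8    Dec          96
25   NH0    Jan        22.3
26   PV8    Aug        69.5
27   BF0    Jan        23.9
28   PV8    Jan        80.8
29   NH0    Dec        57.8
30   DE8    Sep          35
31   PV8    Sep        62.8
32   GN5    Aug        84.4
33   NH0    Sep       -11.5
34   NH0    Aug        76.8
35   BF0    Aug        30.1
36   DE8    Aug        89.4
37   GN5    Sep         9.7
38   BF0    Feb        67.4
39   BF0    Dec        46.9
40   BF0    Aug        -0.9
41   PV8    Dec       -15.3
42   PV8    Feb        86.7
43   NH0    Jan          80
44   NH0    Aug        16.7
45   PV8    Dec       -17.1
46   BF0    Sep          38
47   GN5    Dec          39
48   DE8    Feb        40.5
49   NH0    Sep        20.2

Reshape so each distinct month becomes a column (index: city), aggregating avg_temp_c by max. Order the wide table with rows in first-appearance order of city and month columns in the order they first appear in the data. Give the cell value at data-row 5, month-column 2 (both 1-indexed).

99.4

With rows in first-appearance order of city, row 5 is city=NH0. month columns in first-appearance order: Jan, Dec, Feb, Aug, Sep; column 2 is Dec.
Long rows with city=NH0, month=Dec: max(99.4, 57.8) = 99.4.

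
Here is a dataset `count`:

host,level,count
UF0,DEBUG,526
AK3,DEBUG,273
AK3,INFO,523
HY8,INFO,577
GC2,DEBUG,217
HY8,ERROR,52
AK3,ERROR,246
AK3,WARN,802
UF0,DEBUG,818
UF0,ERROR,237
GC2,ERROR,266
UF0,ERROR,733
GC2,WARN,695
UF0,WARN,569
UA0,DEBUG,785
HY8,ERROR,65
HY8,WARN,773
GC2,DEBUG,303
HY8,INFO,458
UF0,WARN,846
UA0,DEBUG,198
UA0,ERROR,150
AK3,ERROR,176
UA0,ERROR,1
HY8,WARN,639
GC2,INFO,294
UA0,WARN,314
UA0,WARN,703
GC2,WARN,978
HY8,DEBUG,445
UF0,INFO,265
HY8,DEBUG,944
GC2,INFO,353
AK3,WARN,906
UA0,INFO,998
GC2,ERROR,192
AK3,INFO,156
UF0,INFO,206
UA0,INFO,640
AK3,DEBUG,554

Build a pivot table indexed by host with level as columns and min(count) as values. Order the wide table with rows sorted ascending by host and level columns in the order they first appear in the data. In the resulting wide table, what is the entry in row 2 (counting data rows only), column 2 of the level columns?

With rows sorted ascending by host, row 2 is host=GC2. level columns in first-appearance order: DEBUG, INFO, ERROR, WARN; column 2 is INFO.
Long rows with host=GC2, level=INFO: min(294, 353) = 294.

294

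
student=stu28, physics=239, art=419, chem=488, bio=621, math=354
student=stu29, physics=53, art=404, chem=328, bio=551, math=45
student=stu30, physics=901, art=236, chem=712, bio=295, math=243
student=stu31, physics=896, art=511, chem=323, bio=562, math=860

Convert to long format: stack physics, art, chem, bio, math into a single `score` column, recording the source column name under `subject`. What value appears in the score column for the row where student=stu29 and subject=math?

Unpivoting turns each (student, wide-column) pair into one long row.
The wide cell at row stu29, column math holds 45, so the long row (stu29, math) has score=45.

45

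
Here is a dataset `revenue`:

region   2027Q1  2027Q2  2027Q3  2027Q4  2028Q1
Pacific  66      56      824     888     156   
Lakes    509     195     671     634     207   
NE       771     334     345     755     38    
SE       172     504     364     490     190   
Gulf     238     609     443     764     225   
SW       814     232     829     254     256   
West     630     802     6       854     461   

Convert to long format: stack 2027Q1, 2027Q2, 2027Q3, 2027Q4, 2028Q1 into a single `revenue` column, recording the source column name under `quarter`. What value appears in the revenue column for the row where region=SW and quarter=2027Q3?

Unpivoting turns each (region, wide-column) pair into one long row.
The wide cell at row SW, column 2027Q3 holds 829, so the long row (SW, 2027Q3) has revenue=829.

829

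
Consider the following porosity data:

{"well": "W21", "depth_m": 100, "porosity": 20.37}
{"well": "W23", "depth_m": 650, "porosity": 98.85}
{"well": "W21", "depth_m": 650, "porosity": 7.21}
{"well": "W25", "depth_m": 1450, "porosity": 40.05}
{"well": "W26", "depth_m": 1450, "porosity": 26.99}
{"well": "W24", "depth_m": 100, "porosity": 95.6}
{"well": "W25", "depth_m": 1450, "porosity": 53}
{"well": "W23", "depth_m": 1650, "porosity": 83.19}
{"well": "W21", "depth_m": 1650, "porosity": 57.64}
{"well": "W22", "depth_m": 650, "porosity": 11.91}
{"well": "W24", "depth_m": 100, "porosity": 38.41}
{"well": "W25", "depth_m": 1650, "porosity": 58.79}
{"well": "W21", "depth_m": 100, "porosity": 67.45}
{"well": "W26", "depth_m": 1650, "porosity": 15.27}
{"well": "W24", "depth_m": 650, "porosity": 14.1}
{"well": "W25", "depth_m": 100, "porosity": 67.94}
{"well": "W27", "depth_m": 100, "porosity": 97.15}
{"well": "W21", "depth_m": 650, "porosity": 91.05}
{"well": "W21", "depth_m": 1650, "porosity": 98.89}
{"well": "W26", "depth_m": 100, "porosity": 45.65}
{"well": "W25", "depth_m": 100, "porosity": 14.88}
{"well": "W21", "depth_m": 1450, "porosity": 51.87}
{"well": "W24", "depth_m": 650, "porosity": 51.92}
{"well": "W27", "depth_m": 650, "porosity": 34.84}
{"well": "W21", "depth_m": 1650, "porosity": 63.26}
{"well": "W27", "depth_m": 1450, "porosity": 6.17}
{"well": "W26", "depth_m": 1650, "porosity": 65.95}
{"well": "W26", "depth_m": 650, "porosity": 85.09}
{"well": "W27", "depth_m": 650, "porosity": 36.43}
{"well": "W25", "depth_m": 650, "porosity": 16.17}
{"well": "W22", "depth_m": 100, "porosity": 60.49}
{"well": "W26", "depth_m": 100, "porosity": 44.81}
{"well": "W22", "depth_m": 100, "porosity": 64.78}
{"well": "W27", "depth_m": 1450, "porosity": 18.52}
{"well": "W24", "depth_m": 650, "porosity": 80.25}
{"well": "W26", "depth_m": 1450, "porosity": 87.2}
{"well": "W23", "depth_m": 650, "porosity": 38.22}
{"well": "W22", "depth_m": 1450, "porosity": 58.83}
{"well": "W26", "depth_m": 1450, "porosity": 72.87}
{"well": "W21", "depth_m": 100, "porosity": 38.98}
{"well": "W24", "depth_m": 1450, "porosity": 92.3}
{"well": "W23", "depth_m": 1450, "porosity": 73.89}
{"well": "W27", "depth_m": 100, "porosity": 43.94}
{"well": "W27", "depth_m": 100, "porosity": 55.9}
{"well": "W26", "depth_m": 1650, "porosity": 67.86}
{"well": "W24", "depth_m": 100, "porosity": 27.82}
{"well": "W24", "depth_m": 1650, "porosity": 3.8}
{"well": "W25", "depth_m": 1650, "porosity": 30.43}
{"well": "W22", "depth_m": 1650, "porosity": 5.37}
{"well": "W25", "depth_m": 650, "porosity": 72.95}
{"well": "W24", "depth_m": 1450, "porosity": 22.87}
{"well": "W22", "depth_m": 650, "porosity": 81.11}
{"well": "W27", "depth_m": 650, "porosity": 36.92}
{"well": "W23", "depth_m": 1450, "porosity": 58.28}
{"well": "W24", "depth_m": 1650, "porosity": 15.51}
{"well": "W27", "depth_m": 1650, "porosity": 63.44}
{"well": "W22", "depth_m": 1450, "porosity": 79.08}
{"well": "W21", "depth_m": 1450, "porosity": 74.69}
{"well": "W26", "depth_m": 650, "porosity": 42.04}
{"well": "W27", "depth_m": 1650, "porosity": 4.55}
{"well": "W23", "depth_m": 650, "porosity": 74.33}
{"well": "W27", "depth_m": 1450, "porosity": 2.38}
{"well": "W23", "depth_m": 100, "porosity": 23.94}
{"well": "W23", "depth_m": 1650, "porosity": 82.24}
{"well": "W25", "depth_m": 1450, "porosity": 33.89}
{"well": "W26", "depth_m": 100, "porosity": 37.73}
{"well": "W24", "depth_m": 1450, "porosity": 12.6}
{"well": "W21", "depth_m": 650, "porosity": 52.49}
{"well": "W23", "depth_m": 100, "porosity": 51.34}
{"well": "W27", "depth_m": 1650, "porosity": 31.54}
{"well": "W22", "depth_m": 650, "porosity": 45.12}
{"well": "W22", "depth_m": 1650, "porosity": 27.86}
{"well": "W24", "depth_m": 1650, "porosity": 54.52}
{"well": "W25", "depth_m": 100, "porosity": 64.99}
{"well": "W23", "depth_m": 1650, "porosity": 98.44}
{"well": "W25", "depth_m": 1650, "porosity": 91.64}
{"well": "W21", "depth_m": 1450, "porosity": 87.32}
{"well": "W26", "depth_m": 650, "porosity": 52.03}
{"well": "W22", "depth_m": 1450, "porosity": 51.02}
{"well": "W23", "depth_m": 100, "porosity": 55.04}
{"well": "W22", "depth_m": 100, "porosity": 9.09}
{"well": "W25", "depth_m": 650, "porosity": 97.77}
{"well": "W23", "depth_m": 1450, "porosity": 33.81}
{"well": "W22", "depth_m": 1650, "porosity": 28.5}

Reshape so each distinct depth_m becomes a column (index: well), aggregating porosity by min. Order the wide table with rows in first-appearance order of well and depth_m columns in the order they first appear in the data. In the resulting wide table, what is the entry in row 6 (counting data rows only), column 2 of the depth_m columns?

With rows in first-appearance order of well, row 6 is well=W22. depth_m columns in first-appearance order: 100, 650, 1450, 1650; column 2 is 650.
Long rows with well=W22, depth_m=650: min(11.91, 81.11, 45.12) = 11.91.

11.91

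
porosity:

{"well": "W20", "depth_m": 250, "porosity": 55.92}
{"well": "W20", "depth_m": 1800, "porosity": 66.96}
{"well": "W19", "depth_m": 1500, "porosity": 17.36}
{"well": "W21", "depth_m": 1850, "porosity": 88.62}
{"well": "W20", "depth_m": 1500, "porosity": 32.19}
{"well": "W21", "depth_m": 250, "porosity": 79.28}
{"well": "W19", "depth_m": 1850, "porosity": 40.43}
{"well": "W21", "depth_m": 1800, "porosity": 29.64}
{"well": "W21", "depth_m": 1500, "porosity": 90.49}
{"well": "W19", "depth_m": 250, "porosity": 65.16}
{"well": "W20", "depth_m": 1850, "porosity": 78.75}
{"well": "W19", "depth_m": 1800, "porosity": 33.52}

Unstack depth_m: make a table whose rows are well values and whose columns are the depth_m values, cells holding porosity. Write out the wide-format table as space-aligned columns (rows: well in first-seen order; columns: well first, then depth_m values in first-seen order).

well  250    1800   1500   1850 
W20   55.92  66.96  32.19  78.75
W19   65.16  33.52  17.36  40.43
W21   79.28  29.64  90.49  88.62

Columns: well plus the 4 distinct depth_m values (250, 1800, 1500, 1850).
For example, row W20 column 250 takes porosity=55.92 from the long row (W20, 250).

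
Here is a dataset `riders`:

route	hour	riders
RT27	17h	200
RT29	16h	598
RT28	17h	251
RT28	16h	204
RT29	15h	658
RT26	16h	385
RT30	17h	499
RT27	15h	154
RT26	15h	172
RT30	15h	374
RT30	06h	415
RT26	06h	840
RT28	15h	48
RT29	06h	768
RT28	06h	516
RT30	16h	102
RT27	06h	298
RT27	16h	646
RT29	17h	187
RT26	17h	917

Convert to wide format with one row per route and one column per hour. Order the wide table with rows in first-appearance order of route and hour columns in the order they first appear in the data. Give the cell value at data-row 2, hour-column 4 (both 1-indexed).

With rows in first-appearance order of route, row 2 is route=RT29. hour columns in first-appearance order: 17h, 16h, 15h, 06h; column 4 is 06h.
Long rows with route=RT29, hour=06h: riders = 768.

768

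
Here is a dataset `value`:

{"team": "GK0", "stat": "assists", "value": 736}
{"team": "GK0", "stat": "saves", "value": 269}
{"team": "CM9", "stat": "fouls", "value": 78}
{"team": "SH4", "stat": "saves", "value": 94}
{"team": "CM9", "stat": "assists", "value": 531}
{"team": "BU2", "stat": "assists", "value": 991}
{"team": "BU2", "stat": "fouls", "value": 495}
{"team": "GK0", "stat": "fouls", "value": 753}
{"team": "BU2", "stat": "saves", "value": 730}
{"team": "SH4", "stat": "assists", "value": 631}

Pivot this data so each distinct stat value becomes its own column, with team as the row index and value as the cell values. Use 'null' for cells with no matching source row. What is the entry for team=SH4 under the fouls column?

null

No long-format row has team=SH4 and stat=fouls, so the cell is null.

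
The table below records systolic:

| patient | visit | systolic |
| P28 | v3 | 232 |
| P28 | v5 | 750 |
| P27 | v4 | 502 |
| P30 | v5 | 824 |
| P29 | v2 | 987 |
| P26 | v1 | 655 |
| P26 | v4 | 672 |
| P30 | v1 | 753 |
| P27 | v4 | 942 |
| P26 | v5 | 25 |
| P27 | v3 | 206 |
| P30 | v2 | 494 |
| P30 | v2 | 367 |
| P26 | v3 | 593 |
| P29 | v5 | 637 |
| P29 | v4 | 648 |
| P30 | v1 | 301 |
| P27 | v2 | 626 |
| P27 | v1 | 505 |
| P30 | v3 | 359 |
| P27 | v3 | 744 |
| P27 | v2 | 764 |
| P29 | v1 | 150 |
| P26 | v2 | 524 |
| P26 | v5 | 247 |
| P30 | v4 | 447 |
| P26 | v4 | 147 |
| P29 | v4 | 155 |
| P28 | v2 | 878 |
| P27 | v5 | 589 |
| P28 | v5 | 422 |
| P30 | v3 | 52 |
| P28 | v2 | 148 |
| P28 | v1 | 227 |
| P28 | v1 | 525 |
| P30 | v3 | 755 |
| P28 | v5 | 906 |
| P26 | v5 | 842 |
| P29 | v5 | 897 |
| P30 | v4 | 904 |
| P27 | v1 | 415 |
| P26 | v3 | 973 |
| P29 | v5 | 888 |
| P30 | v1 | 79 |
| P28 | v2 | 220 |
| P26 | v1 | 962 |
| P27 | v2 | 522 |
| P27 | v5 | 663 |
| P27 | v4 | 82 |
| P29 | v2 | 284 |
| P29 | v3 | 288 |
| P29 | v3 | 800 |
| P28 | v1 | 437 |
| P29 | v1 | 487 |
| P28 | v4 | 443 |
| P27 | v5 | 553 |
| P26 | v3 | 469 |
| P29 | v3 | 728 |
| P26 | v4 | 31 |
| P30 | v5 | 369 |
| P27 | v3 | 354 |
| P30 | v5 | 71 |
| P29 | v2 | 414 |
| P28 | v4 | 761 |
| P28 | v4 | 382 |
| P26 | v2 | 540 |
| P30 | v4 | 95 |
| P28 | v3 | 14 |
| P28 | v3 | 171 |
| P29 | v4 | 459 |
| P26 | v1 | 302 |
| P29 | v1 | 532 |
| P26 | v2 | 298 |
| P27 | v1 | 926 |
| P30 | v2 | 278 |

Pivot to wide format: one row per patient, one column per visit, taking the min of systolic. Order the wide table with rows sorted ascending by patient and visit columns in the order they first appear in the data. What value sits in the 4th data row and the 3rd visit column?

155

With rows sorted ascending by patient, row 4 is patient=P29. visit columns in first-appearance order: v3, v5, v4, v2, v1; column 3 is v4.
Long rows with patient=P29, visit=v4: min(648, 155, 459) = 155.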